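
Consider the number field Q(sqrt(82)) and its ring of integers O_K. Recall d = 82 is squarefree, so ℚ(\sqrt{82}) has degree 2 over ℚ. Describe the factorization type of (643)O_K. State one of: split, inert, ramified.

split — (643) = 𝔭₁𝔭₂ with 𝔭₁ ≠ 𝔭₂

d = 82 ≡ 2 (mod 4), so O_K = ℤ[√82] and disc(K) = 4d = 328.
643 ∤ 328, so 643 is unramified.
Legendre symbol by Euler's criterion: (82/643) ≡ 82^321 ≡ 1 (mod 643), i.e. (82/643) = 1.
(82/643) = 1, so 643 splits.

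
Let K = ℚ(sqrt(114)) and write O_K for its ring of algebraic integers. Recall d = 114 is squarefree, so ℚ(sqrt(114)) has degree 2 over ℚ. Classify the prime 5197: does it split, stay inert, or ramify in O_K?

114 mod 4 = 2, hence disc K = 4·114 = 456 and O_K = ℤ[√114].
5197 ∤ 456, so 5197 is unramified.
Euler's criterion: 114^2598 mod 5197 = 1. Thus (114|5197) = 1.
(114/5197) = 1, so 5197 splits.

split — (5197) = 𝔭₁𝔭₂ with 𝔭₁ ≠ 𝔭₂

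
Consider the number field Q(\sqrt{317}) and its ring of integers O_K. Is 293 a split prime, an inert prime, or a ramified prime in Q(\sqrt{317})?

p splits

Since 317 ≡ 1 mod 4, the ring of integers is ℤ[(1+√317)/2] with discriminant 317.
293 ∤ 317, so 293 is unramified.
Compute (317/293) via Euler: 24^((293-1)/2) mod 293 = 1, so (317/293) = 1.
d is a quadratic residue mod p, hence 293 splits in O_K.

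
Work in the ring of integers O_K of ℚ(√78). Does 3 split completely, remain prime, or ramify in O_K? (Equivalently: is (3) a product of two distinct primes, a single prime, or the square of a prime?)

3 is ramified

78 mod 4 = 2, hence disc K = 4·78 = 312 and O_K = ℤ[√78].
3 divides disc(K) = 312, so 3 ramifies.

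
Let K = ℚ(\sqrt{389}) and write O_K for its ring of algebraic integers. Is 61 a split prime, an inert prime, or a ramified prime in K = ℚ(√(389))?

389 mod 4 = 1, hence disc K = 389 and O_K = ℤ[(1+√389)/2].
Since gcd(61, 389) = 1 the prime 61 does not ramify.
Compute (389/61) via Euler: 23^((61-1)/2) mod 61 = 60, so (389/61) = -1.
(389/61) = -1, so 61 is inert.

inert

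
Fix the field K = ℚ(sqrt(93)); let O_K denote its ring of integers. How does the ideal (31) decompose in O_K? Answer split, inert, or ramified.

ramified

93 mod 4 = 1, hence disc K = 93 and O_K = ℤ[(1+√93)/2].
Ramification test: 31 | 93. The prime 31 ramifies in K.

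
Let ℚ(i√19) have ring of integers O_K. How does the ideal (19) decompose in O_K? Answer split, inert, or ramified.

d = -19 ≡ 1 (mod 4), so O_K = ℤ[(1+√-19)/2] and disc(K) = d = -19.
Ramification test: 19 | -19. The prime 19 ramifies in K.

ramified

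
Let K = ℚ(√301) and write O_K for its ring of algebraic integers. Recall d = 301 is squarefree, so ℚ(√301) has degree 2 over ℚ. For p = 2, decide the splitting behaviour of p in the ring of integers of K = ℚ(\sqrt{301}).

Since 301 ≡ 1 mod 4, the ring of integers is ℤ[(1+√301)/2] with discriminant 301.
disc(K) = 301 is not divisible by 2; 2 is unramified.
d ≡ 5 (mod 8); the supplementary law gives 2 inert.

p is inert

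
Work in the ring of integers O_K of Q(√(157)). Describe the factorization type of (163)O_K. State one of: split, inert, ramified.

p is inert

d = 157 ≡ 1 (mod 4), so O_K = ℤ[(1+√157)/2] and disc(K) = d = 157.
163 ∤ 157, so 163 is unramified.
Euler's criterion: 157^81 mod 163 = 162. Thus (157|163) = -1.
Legendre symbol -1 ⇒ 163 is inert.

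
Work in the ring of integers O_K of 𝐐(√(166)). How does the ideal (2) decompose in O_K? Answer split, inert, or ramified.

ramifies in O_K

d = 166 ≡ 2 (mod 4), so O_K = ℤ[√166] and disc(K) = 4d = 664.
2 divides disc(K) = 664, so 2 ramifies.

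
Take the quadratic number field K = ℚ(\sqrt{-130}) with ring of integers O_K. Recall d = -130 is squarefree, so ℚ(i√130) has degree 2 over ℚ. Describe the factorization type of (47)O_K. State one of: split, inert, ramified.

inert

d = -130 ≡ 2 (mod 4), so O_K = ℤ[√-130] and disc(K) = 4d = -520.
disc(K) = -520 is not divisible by 47; 47 is unramified.
Euler's criterion: (-130)^23 mod 47 = 46. Thus (-130|47) = -1.
Legendre symbol -1 ⇒ 47 is inert.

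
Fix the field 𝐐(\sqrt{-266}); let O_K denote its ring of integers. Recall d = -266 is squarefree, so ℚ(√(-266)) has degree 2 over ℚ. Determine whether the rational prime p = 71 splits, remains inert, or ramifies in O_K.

split — (71) = 𝔭₁𝔭₂ with 𝔭₁ ≠ 𝔭₂

d = -266 ≡ 2 (mod 4), so O_K = ℤ[√-266] and disc(K) = 4d = -1064.
disc(K) = -1064 is not divisible by 71; 71 is unramified.
Euler's criterion: (-266)^35 mod 71 = 1. Thus (-266|71) = 1.
Legendre symbol 1 ⇒ 71 is split.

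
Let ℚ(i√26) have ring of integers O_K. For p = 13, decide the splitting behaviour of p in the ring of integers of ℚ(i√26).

d = -26 ≡ 2 (mod 4), so O_K = ℤ[√-26] and disc(K) = 4d = -104.
disc(K) = -104 = 13·(-8), so p = 13 is ramified.

13 is ramified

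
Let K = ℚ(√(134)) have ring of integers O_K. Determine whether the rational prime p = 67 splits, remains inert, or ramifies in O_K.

134 mod 4 = 2, hence disc K = 4·134 = 536 and O_K = ℤ[√134].
67 divides disc(K) = 536, so 67 ramifies.

ramified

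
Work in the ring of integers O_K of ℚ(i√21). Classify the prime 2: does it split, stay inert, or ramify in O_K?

-21 mod 4 = 3, hence disc K = 4·(-21) = -84 and O_K = ℤ[√-21].
Ramification test: 2 | -84. The prime 2 ramifies in K.

p ramifies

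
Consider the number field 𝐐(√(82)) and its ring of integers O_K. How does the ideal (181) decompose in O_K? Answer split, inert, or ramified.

Since 82 ≢ 1 mod 4, the ring of integers is ℤ[√82] with discriminant 4·82 = 328.
181 ∤ 328, so 181 is unramified.
(82/181) = 82^90 mod 181 = 1, giving Legendre symbol 1.
(82/181) = 1, so 181 splits.

p splits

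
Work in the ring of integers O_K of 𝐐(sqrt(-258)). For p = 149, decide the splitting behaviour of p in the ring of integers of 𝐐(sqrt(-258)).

d = -258 ≡ 2 (mod 4), so O_K = ℤ[√-258] and disc(K) = 4d = -1032.
149 ∤ -1032, so 149 is unramified.
(-258/149) = 40^74 mod 149 = 148, giving Legendre symbol -1.
(-258/149) = -1, so 149 is inert.

149 remains inert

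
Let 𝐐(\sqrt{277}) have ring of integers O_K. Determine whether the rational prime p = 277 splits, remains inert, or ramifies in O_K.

p ramifies

Since 277 ≡ 1 mod 4, the ring of integers is ℤ[(1+√277)/2] with discriminant 277.
277 divides disc(K) = 277, so 277 ramifies.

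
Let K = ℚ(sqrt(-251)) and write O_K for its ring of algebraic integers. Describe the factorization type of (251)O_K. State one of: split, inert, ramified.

251 is ramified

d = -251 ≡ 1 (mod 4), so O_K = ℤ[(1+√-251)/2] and disc(K) = d = -251.
251 divides disc(K) = -251, so 251 ramifies.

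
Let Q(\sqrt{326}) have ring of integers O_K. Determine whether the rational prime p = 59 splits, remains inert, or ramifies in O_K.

326 mod 4 = 2, hence disc K = 4·326 = 1304 and O_K = ℤ[√326].
disc(K) = 1304 is not divisible by 59; 59 is unramified.
Euler's criterion: 326^29 mod 59 = 58. Thus (326|59) = -1.
(326/59) = -1, so 59 is inert.

inert — (59) stays prime in O_K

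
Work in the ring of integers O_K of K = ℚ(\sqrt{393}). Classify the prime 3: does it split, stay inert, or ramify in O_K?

Since 393 ≡ 1 mod 4, the ring of integers is ℤ[(1+√393)/2] with discriminant 393.
Ramification test: 3 | 393. The prime 3 ramifies in K.

3 is ramified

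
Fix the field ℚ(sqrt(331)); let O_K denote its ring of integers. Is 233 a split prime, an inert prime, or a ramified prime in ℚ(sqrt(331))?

p splits

Since 331 ≢ 1 mod 4, the ring of integers is ℤ[√331] with discriminant 4·331 = 1324.
disc(K) = 1324 is not divisible by 233; 233 is unramified.
Euler's criterion: 331^116 mod 233 = 1. Thus (331|233) = 1.
(331/233) = 1, so 233 splits.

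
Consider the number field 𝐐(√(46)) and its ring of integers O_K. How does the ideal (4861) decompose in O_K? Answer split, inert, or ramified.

remains prime (inert)

d = 46 ≡ 2 (mod 4), so O_K = ℤ[√46] and disc(K) = 4d = 184.
4861 ∤ 184, so 4861 is unramified.
(46/4861) = 46^2430 mod 4861 = 4860, giving Legendre symbol -1.
d is a non-residue mod p, hence 4861 remains inert in O_K.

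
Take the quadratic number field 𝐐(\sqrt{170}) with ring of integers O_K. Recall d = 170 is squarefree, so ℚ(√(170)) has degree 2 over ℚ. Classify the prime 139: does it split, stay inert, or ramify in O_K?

Since 170 ≢ 1 mod 4, the ring of integers is ℤ[√170] with discriminant 4·170 = 680.
139 ∤ 680, so 139 is unramified.
Legendre symbol by Euler's criterion: (170/139) ≡ 170^69 ≡ 1 (mod 139), i.e. (170/139) = 1.
(170/139) = 1, so 139 splits.

p splits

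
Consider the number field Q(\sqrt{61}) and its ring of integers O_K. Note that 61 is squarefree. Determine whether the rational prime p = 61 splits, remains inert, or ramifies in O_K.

Since 61 ≡ 1 mod 4, the ring of integers is ℤ[(1+√61)/2] with discriminant 61.
disc(K) = 61 = 61·1, so p = 61 is ramified.

ramified — (61) = 𝔭²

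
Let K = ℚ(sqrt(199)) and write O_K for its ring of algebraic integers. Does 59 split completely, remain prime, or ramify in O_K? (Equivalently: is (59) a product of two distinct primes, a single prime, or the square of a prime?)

199 mod 4 = 3, hence disc K = 4·199 = 796 and O_K = ℤ[√199].
Since gcd(59, 796) = 1 the prime 59 does not ramify.
(199/59) = 22^29 mod 59 = 1, giving Legendre symbol 1.
(199/59) = 1, so 59 splits.

split — (59) = 𝔭₁𝔭₂ with 𝔭₁ ≠ 𝔭₂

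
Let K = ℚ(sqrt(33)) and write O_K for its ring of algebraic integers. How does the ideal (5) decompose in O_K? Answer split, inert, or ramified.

5 remains inert

33 mod 4 = 1, hence disc K = 33 and O_K = ℤ[(1+√33)/2].
5 ∤ 33, so 5 is unramified.
Compute (33/5) via Euler: 3^((5-1)/2) mod 5 = 4, so (33/5) = -1.
d is a non-residue mod p, hence 5 remains inert in O_K.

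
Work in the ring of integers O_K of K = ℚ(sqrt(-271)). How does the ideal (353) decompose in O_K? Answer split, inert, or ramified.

splits completely

-271 mod 4 = 1, hence disc K = -271 and O_K = ℤ[(1+√-271)/2].
Since gcd(353, -271) = 1 the prime 353 does not ramify.
Euler's criterion: (-271)^176 mod 353 = 1. Thus (-271|353) = 1.
d is a quadratic residue mod p, hence 353 splits in O_K.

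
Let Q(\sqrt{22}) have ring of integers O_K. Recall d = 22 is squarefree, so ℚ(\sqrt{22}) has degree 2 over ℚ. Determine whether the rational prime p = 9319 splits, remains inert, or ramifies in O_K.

Since 22 ≢ 1 mod 4, the ring of integers is ℤ[√22] with discriminant 4·22 = 88.
9319 ∤ 88, so 9319 is unramified.
Compute (22/9319) via Euler: 22^((9319-1)/2) mod 9319 = 1, so (22/9319) = 1.
(22/9319) = 1, so 9319 splits.

split — (9319) = 𝔭₁𝔭₂ with 𝔭₁ ≠ 𝔭₂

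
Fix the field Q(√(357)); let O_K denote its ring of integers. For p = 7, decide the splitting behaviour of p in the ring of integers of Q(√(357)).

Since 357 ≡ 1 mod 4, the ring of integers is ℤ[(1+√357)/2] with discriminant 357.
7 divides disc(K) = 357, so 7 ramifies.

ramified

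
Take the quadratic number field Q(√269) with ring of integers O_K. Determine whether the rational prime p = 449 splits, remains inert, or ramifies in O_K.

d = 269 ≡ 1 (mod 4), so O_K = ℤ[(1+√269)/2] and disc(K) = d = 269.
Since gcd(449, 269) = 1 the prime 449 does not ramify.
Compute (269/449) via Euler: 269^((449-1)/2) mod 449 = 1, so (269/449) = 1.
(269/449) = 1, so 449 splits.

split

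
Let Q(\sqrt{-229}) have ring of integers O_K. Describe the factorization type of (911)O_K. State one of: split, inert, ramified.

p is inert

Since -229 ≢ 1 mod 4, the ring of integers is ℤ[√-229] with discriminant 4·(-229) = -916.
911 ∤ -916, so 911 is unramified.
Euler's criterion: (-229)^455 mod 911 = 910. Thus (-229|911) = -1.
Legendre symbol -1 ⇒ 911 is inert.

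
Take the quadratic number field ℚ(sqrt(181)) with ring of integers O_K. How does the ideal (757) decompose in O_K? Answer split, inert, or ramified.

181 mod 4 = 1, hence disc K = 181 and O_K = ℤ[(1+√181)/2].
disc(K) = 181 is not divisible by 757; 757 is unramified.
Euler's criterion: 181^378 mod 757 = 1. Thus (181|757) = 1.
d is a quadratic residue mod p, hence 757 splits in O_K.

757 splits in O_K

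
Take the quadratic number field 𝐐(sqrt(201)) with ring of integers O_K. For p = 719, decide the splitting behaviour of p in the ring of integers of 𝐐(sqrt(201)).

201 mod 4 = 1, hence disc K = 201 and O_K = ℤ[(1+√201)/2].
719 ∤ 201, so 719 is unramified.
Euler's criterion: 201^359 mod 719 = 718. Thus (201|719) = -1.
d is a non-residue mod p, hence 719 remains inert in O_K.

remains prime (inert)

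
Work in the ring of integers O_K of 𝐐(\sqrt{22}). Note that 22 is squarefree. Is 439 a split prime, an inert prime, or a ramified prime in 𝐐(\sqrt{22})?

split

d = 22 ≡ 2 (mod 4), so O_K = ℤ[√22] and disc(K) = 4d = 88.
disc(K) = 88 is not divisible by 439; 439 is unramified.
Euler's criterion: 22^219 mod 439 = 1. Thus (22|439) = 1.
d is a quadratic residue mod p, hence 439 splits in O_K.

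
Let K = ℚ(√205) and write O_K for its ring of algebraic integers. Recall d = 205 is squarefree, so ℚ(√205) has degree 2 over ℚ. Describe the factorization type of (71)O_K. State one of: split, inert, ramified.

inert

205 mod 4 = 1, hence disc K = 205 and O_K = ℤ[(1+√205)/2].
71 ∤ 205, so 71 is unramified.
Compute (205/71) via Euler: 63^((71-1)/2) mod 71 = 70, so (205/71) = -1.
Legendre symbol -1 ⇒ 71 is inert.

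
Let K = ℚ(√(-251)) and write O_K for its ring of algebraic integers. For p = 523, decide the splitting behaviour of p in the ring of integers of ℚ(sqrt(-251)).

split

Since -251 ≡ 1 mod 4, the ring of integers is ℤ[(1+√-251)/2] with discriminant -251.
523 ∤ -251, so 523 is unramified.
(-251/523) = 272^261 mod 523 = 1, giving Legendre symbol 1.
(-251/523) = 1, so 523 splits.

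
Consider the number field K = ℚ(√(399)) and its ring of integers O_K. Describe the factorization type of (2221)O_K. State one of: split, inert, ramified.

2221 splits in O_K

Since 399 ≢ 1 mod 4, the ring of integers is ℤ[√399] with discriminant 4·399 = 1596.
disc(K) = 1596 is not divisible by 2221; 2221 is unramified.
(399/2221) = 399^1110 mod 2221 = 1, giving Legendre symbol 1.
d is a quadratic residue mod p, hence 2221 splits in O_K.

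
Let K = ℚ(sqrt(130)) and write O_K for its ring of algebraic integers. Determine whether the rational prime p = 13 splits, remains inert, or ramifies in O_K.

Since 130 ≢ 1 mod 4, the ring of integers is ℤ[√130] with discriminant 4·130 = 520.
disc(K) = 520 = 13·40, so p = 13 is ramified.

ramifies in O_K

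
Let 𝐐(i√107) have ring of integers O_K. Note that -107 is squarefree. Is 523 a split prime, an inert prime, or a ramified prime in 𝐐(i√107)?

523 remains inert

Since -107 ≡ 1 mod 4, the ring of integers is ℤ[(1+√-107)/2] with discriminant -107.
disc(K) = -107 is not divisible by 523; 523 is unramified.
Legendre symbol by Euler's criterion: (-107/523) ≡ (-107)^261 ≡ 522 (mod 523), i.e. (-107/523) = -1.
(-107/523) = -1, so 523 is inert.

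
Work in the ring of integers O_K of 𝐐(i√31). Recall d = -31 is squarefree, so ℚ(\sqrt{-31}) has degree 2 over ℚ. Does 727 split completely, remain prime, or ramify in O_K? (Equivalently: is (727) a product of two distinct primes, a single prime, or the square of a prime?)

-31 mod 4 = 1, hence disc K = -31 and O_K = ℤ[(1+√-31)/2].
disc(K) = -31 is not divisible by 727; 727 is unramified.
(-31/727) = 696^363 mod 727 = 1, giving Legendre symbol 1.
Legendre symbol 1 ⇒ 727 is split.

split — (727) = 𝔭₁𝔭₂ with 𝔭₁ ≠ 𝔭₂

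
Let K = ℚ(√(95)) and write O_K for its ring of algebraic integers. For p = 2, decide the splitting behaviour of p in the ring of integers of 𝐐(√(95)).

Since 95 ≢ 1 mod 4, the ring of integers is ℤ[√95] with discriminant 4·95 = 380.
2 divides disc(K) = 380, so 2 ramifies.

ramified — (2) = 𝔭²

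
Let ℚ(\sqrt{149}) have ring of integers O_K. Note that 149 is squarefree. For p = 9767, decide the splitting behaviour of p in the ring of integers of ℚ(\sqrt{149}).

d = 149 ≡ 1 (mod 4), so O_K = ℤ[(1+√149)/2] and disc(K) = d = 149.
9767 ∤ 149, so 9767 is unramified.
Euler's criterion: 149^4883 mod 9767 = 1. Thus (149|9767) = 1.
(149/9767) = 1, so 9767 splits.

p splits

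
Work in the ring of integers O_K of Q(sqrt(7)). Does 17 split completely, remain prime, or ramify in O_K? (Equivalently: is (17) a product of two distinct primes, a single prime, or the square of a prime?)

Since 7 ≢ 1 mod 4, the ring of integers is ℤ[√7] with discriminant 4·7 = 28.
Since gcd(17, 28) = 1 the prime 17 does not ramify.
Compute (7/17) via Euler: 7^((17-1)/2) mod 17 = 16, so (7/17) = -1.
Legendre symbol -1 ⇒ 17 is inert.

remains prime (inert)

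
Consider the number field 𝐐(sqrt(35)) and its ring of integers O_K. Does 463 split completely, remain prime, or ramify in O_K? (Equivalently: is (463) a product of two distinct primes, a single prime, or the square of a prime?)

463 splits in O_K

d = 35 ≡ 3 (mod 4), so O_K = ℤ[√35] and disc(K) = 4d = 140.
disc(K) = 140 is not divisible by 463; 463 is unramified.
Euler's criterion: 35^231 mod 463 = 1. Thus (35|463) = 1.
(35/463) = 1, so 463 splits.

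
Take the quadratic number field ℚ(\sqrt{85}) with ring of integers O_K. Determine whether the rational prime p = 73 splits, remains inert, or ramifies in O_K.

p splits

Since 85 ≡ 1 mod 4, the ring of integers is ℤ[(1+√85)/2] with discriminant 85.
Since gcd(73, 85) = 1 the prime 73 does not ramify.
Euler's criterion: 85^36 mod 73 = 1. Thus (85|73) = 1.
Legendre symbol 1 ⇒ 73 is split.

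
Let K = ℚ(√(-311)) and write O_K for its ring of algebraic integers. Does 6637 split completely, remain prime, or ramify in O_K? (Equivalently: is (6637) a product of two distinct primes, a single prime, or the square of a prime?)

d = -311 ≡ 1 (mod 4), so O_K = ℤ[(1+√-311)/2] and disc(K) = d = -311.
6637 ∤ -311, so 6637 is unramified.
Compute (-311/6637) via Euler: 6326^((6637-1)/2) mod 6637 = 1, so (-311/6637) = 1.
Legendre symbol 1 ⇒ 6637 is split.

6637 splits in O_K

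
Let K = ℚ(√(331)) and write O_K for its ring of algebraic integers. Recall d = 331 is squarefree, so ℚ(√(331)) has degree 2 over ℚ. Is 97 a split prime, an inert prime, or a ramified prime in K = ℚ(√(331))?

p is inert

Since 331 ≢ 1 mod 4, the ring of integers is ℤ[√331] with discriminant 4·331 = 1324.
disc(K) = 1324 is not divisible by 97; 97 is unramified.
(331/97) = 40^48 mod 97 = 96, giving Legendre symbol -1.
Legendre symbol -1 ⇒ 97 is inert.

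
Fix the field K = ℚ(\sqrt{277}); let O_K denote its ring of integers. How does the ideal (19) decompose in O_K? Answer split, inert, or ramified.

Since 277 ≡ 1 mod 4, the ring of integers is ℤ[(1+√277)/2] with discriminant 277.
Since gcd(19, 277) = 1 the prime 19 does not ramify.
Legendre symbol by Euler's criterion: (277/19) ≡ 277^9 ≡ 1 (mod 19), i.e. (277/19) = 1.
d is a quadratic residue mod p, hence 19 splits in O_K.

split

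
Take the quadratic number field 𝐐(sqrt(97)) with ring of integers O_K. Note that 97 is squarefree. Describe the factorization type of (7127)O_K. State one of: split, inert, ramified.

p is inert

d = 97 ≡ 1 (mod 4), so O_K = ℤ[(1+√97)/2] and disc(K) = d = 97.
Since gcd(7127, 97) = 1 the prime 7127 does not ramify.
(97/7127) = 97^3563 mod 7127 = 7126, giving Legendre symbol -1.
Legendre symbol -1 ⇒ 7127 is inert.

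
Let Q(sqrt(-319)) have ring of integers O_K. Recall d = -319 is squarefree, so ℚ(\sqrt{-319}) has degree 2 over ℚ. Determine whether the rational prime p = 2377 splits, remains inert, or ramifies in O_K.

2377 splits in O_K

Since -319 ≡ 1 mod 4, the ring of integers is ℤ[(1+√-319)/2] with discriminant -319.
Since gcd(2377, -319) = 1 the prime 2377 does not ramify.
Euler's criterion: (-319)^1188 mod 2377 = 1. Thus (-319|2377) = 1.
d is a quadratic residue mod p, hence 2377 splits in O_K.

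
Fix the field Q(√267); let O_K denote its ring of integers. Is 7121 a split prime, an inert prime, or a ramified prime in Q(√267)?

Since 267 ≢ 1 mod 4, the ring of integers is ℤ[√267] with discriminant 4·267 = 1068.
Since gcd(7121, 1068) = 1 the prime 7121 does not ramify.
Euler's criterion: 267^3560 mod 7121 = 7120. Thus (267|7121) = -1.
Legendre symbol -1 ⇒ 7121 is inert.

inert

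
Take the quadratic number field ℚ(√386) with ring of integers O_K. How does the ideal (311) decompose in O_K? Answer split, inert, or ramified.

split

386 mod 4 = 2, hence disc K = 4·386 = 1544 and O_K = ℤ[√386].
disc(K) = 1544 is not divisible by 311; 311 is unramified.
(386/311) = 75^155 mod 311 = 1, giving Legendre symbol 1.
d is a quadratic residue mod p, hence 311 splits in O_K.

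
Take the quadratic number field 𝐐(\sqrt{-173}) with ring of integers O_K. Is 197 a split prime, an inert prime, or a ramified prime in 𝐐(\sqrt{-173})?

d = -173 ≡ 3 (mod 4), so O_K = ℤ[√-173] and disc(K) = 4d = -692.
197 ∤ -692, so 197 is unramified.
Legendre symbol by Euler's criterion: (-173/197) ≡ (-173)^98 ≡ 1 (mod 197), i.e. (-173/197) = 1.
d is a quadratic residue mod p, hence 197 splits in O_K.

197 splits in O_K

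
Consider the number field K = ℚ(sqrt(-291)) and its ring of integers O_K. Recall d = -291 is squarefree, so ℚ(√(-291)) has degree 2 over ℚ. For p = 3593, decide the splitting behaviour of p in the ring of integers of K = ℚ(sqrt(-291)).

-291 mod 4 = 1, hence disc K = -291 and O_K = ℤ[(1+√-291)/2].
Since gcd(3593, -291) = 1 the prime 3593 does not ramify.
(-291/3593) = 3302^1796 mod 3593 = 3592, giving Legendre symbol -1.
Legendre symbol -1 ⇒ 3593 is inert.

inert — (3593) stays prime in O_K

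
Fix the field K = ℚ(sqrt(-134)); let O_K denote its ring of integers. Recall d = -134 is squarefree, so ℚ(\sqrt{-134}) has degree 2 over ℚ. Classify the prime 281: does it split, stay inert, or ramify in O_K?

inert

d = -134 ≡ 2 (mod 4), so O_K = ℤ[√-134] and disc(K) = 4d = -536.
281 ∤ -536, so 281 is unramified.
(-134/281) = 147^140 mod 281 = 280, giving Legendre symbol -1.
d is a non-residue mod p, hence 281 remains inert in O_K.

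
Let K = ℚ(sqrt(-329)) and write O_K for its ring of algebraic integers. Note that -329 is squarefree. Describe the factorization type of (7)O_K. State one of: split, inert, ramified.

Since -329 ≢ 1 mod 4, the ring of integers is ℤ[√-329] with discriminant 4·(-329) = -1316.
Ramification test: 7 | -1316. The prime 7 ramifies in K.

7 is ramified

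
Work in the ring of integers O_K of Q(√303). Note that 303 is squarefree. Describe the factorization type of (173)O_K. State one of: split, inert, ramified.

split — (173) = 𝔭₁𝔭₂ with 𝔭₁ ≠ 𝔭₂

Since 303 ≢ 1 mod 4, the ring of integers is ℤ[√303] with discriminant 4·303 = 1212.
disc(K) = 1212 is not divisible by 173; 173 is unramified.
Euler's criterion: 303^86 mod 173 = 1. Thus (303|173) = 1.
(303/173) = 1, so 173 splits.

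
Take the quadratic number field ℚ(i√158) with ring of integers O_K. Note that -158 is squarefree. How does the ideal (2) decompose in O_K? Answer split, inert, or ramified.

p ramifies

Since -158 ≢ 1 mod 4, the ring of integers is ℤ[√-158] with discriminant 4·(-158) = -632.
disc(K) = -632 = 2·(-316), so p = 2 is ramified.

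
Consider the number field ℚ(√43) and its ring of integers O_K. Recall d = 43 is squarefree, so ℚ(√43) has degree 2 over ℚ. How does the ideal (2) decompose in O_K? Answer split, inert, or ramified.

2 is ramified

d = 43 ≡ 3 (mod 4), so O_K = ℤ[√43] and disc(K) = 4d = 172.
disc(K) = 172 = 2·86, so p = 2 is ramified.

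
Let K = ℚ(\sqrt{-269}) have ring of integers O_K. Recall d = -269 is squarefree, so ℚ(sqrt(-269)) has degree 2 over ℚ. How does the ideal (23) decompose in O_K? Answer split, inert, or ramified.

inert

-269 mod 4 = 3, hence disc K = 4·(-269) = -1076 and O_K = ℤ[√-269].
disc(K) = -1076 is not divisible by 23; 23 is unramified.
Euler's criterion: (-269)^11 mod 23 = 22. Thus (-269|23) = -1.
(-269/23) = -1, so 23 is inert.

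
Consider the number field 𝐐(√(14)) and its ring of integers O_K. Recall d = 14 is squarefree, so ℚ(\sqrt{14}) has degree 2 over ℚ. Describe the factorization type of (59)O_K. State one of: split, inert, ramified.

14 mod 4 = 2, hence disc K = 4·14 = 56 and O_K = ℤ[√14].
59 ∤ 56, so 59 is unramified.
Compute (14/59) via Euler: 14^((59-1)/2) mod 59 = 58, so (14/59) = -1.
Legendre symbol -1 ⇒ 59 is inert.

remains prime (inert)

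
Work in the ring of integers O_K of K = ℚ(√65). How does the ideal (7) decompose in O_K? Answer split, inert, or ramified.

Since 65 ≡ 1 mod 4, the ring of integers is ℤ[(1+√65)/2] with discriminant 65.
7 ∤ 65, so 7 is unramified.
Legendre symbol by Euler's criterion: (65/7) ≡ 65^3 ≡ 1 (mod 7), i.e. (65/7) = 1.
(65/7) = 1, so 7 splits.

splits completely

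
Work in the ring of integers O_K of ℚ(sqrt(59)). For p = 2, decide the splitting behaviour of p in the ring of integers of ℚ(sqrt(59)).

d = 59 ≡ 3 (mod 4), so O_K = ℤ[√59] and disc(K) = 4d = 236.
Ramification test: 2 | 236. The prime 2 ramifies in K.

p ramifies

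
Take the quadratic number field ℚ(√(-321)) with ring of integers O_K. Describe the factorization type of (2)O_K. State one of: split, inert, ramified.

p ramifies

d = -321 ≡ 3 (mod 4), so O_K = ℤ[√-321] and disc(K) = 4d = -1284.
Ramification test: 2 | -1284. The prime 2 ramifies in K.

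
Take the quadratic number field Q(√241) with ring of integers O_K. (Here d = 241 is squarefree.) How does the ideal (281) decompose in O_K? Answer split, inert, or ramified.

241 mod 4 = 1, hence disc K = 241 and O_K = ℤ[(1+√241)/2].
281 ∤ 241, so 281 is unramified.
Euler's criterion: 241^140 mod 281 = 1. Thus (241|281) = 1.
d is a quadratic residue mod p, hence 281 splits in O_K.

split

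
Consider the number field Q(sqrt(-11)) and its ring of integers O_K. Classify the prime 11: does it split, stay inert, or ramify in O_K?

ramifies in O_K

d = -11 ≡ 1 (mod 4), so O_K = ℤ[(1+√-11)/2] and disc(K) = d = -11.
11 divides disc(K) = -11, so 11 ramifies.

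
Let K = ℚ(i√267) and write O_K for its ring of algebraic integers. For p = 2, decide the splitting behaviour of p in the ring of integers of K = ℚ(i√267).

-267 mod 4 = 1, hence disc K = -267 and O_K = ℤ[(1+√-267)/2].
disc(K) = -267 is not divisible by 2; 2 is unramified.
Checking d mod 8: -267 ≡ 5. Hence 2 is inert in O_K.

2 remains inert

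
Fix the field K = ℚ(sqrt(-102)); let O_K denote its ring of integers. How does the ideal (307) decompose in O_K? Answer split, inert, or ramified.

remains prime (inert)

Since -102 ≢ 1 mod 4, the ring of integers is ℤ[√-102] with discriminant 4·(-102) = -408.
disc(K) = -408 is not divisible by 307; 307 is unramified.
Legendre symbol by Euler's criterion: (-102/307) ≡ (-102)^153 ≡ 306 (mod 307), i.e. (-102/307) = -1.
(-102/307) = -1, so 307 is inert.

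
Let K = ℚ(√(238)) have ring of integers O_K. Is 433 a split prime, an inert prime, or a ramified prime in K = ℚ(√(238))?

inert

d = 238 ≡ 2 (mod 4), so O_K = ℤ[√238] and disc(K) = 4d = 952.
Since gcd(433, 952) = 1 the prime 433 does not ramify.
Euler's criterion: 238^216 mod 433 = 432. Thus (238|433) = -1.
d is a non-residue mod p, hence 433 remains inert in O_K.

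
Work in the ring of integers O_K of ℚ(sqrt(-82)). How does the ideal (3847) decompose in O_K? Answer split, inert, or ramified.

Since -82 ≢ 1 mod 4, the ring of integers is ℤ[√-82] with discriminant 4·(-82) = -328.
Since gcd(3847, -328) = 1 the prime 3847 does not ramify.
Euler's criterion: (-82)^1923 mod 3847 = 1. Thus (-82|3847) = 1.
Legendre symbol 1 ⇒ 3847 is split.

split — (3847) = 𝔭₁𝔭₂ with 𝔭₁ ≠ 𝔭₂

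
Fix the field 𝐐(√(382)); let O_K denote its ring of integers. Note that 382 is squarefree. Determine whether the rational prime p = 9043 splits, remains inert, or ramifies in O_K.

9043 remains inert

Since 382 ≢ 1 mod 4, the ring of integers is ℤ[√382] with discriminant 4·382 = 1528.
9043 ∤ 1528, so 9043 is unramified.
Compute (382/9043) via Euler: 382^((9043-1)/2) mod 9043 = 9042, so (382/9043) = -1.
Legendre symbol -1 ⇒ 9043 is inert.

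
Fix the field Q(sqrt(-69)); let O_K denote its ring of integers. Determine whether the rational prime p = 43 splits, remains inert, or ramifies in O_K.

splits completely

Since -69 ≢ 1 mod 4, the ring of integers is ℤ[√-69] with discriminant 4·(-69) = -276.
disc(K) = -276 is not divisible by 43; 43 is unramified.
Compute (-69/43) via Euler: 17^((43-1)/2) mod 43 = 1, so (-69/43) = 1.
Legendre symbol 1 ⇒ 43 is split.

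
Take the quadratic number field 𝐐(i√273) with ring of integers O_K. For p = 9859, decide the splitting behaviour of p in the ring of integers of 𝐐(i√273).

inert — (9859) stays prime in O_K

d = -273 ≡ 3 (mod 4), so O_K = ℤ[√-273] and disc(K) = 4d = -1092.
disc(K) = -1092 is not divisible by 9859; 9859 is unramified.
Compute (-273/9859) via Euler: 9586^((9859-1)/2) mod 9859 = 9858, so (-273/9859) = -1.
Legendre symbol -1 ⇒ 9859 is inert.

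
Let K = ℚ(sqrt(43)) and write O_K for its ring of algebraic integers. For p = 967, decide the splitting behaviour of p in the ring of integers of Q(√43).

Since 43 ≢ 1 mod 4, the ring of integers is ℤ[√43] with discriminant 4·43 = 172.
Since gcd(967, 172) = 1 the prime 967 does not ramify.
Legendre symbol by Euler's criterion: (43/967) ≡ 43^483 ≡ 966 (mod 967), i.e. (43/967) = -1.
(43/967) = -1, so 967 is inert.

inert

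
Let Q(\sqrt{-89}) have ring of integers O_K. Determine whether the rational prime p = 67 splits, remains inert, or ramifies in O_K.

67 remains inert

Since -89 ≢ 1 mod 4, the ring of integers is ℤ[√-89] with discriminant 4·(-89) = -356.
67 ∤ -356, so 67 is unramified.
Compute (-89/67) via Euler: 45^((67-1)/2) mod 67 = 66, so (-89/67) = -1.
d is a non-residue mod p, hence 67 remains inert in O_K.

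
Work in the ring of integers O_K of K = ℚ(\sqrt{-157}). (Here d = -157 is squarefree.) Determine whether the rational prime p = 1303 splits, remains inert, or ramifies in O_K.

inert — (1303) stays prime in O_K

d = -157 ≡ 3 (mod 4), so O_K = ℤ[√-157] and disc(K) = 4d = -628.
1303 ∤ -628, so 1303 is unramified.
Euler's criterion: (-157)^651 mod 1303 = 1302. Thus (-157|1303) = -1.
d is a non-residue mod p, hence 1303 remains inert in O_K.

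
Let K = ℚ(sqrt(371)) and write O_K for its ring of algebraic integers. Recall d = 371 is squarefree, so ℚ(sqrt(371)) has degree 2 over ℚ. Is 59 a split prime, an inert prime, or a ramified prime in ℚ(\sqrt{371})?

d = 371 ≡ 3 (mod 4), so O_K = ℤ[√371] and disc(K) = 4d = 1484.
disc(K) = 1484 is not divisible by 59; 59 is unramified.
(371/59) = 17^29 mod 59 = 1, giving Legendre symbol 1.
Legendre symbol 1 ⇒ 59 is split.

split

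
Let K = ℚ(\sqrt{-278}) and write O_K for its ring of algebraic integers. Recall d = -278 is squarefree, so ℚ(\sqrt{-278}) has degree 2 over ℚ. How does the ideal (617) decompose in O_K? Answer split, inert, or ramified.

inert — (617) stays prime in O_K

d = -278 ≡ 2 (mod 4), so O_K = ℤ[√-278] and disc(K) = 4d = -1112.
disc(K) = -1112 is not divisible by 617; 617 is unramified.
Compute (-278/617) via Euler: 339^((617-1)/2) mod 617 = 616, so (-278/617) = -1.
Legendre symbol -1 ⇒ 617 is inert.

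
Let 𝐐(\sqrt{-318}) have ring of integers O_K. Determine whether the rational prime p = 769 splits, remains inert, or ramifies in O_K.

inert — (769) stays prime in O_K

-318 mod 4 = 2, hence disc K = 4·(-318) = -1272 and O_K = ℤ[√-318].
Since gcd(769, -1272) = 1 the prime 769 does not ramify.
Compute (-318/769) via Euler: 451^((769-1)/2) mod 769 = 768, so (-318/769) = -1.
d is a non-residue mod p, hence 769 remains inert in O_K.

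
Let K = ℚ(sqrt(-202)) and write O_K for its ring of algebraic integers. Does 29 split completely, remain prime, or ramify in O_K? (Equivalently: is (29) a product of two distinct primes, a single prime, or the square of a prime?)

-202 mod 4 = 2, hence disc K = 4·(-202) = -808 and O_K = ℤ[√-202].
disc(K) = -808 is not divisible by 29; 29 is unramified.
Euler's criterion: (-202)^14 mod 29 = 1. Thus (-202|29) = 1.
d is a quadratic residue mod p, hence 29 splits in O_K.

splits completely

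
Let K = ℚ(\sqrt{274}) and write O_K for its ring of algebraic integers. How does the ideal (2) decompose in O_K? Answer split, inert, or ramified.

ramified

274 mod 4 = 2, hence disc K = 4·274 = 1096 and O_K = ℤ[√274].
Ramification test: 2 | 1096. The prime 2 ramifies in K.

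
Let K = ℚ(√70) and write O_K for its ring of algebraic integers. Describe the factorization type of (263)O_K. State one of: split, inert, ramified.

d = 70 ≡ 2 (mod 4), so O_K = ℤ[√70] and disc(K) = 4d = 280.
Since gcd(263, 280) = 1 the prime 263 does not ramify.
Compute (70/263) via Euler: 70^((263-1)/2) mod 263 = 1, so (70/263) = 1.
(70/263) = 1, so 263 splits.

split — (263) = 𝔭₁𝔭₂ with 𝔭₁ ≠ 𝔭₂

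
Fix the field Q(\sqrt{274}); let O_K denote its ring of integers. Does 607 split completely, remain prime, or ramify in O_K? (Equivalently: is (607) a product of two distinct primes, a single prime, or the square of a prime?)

607 splits in O_K

274 mod 4 = 2, hence disc K = 4·274 = 1096 and O_K = ℤ[√274].
607 ∤ 1096, so 607 is unramified.
(274/607) = 274^303 mod 607 = 1, giving Legendre symbol 1.
Legendre symbol 1 ⇒ 607 is split.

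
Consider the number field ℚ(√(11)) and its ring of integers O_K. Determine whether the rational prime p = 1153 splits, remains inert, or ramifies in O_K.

Since 11 ≢ 1 mod 4, the ring of integers is ℤ[√11] with discriminant 4·11 = 44.
1153 ∤ 44, so 1153 is unramified.
Euler's criterion: 11^576 mod 1153 = 1. Thus (11|1153) = 1.
Legendre symbol 1 ⇒ 1153 is split.

1153 splits in O_K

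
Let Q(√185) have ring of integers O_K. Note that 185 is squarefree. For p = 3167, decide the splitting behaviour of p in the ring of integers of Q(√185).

185 mod 4 = 1, hence disc K = 185 and O_K = ℤ[(1+√185)/2].
3167 ∤ 185, so 3167 is unramified.
Compute (185/3167) via Euler: 185^((3167-1)/2) mod 3167 = 1, so (185/3167) = 1.
(185/3167) = 1, so 3167 splits.

splits completely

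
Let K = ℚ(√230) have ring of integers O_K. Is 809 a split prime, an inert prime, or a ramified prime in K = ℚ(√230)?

splits completely

d = 230 ≡ 2 (mod 4), so O_K = ℤ[√230] and disc(K) = 4d = 920.
disc(K) = 920 is not divisible by 809; 809 is unramified.
Compute (230/809) via Euler: 230^((809-1)/2) mod 809 = 1, so (230/809) = 1.
d is a quadratic residue mod p, hence 809 splits in O_K.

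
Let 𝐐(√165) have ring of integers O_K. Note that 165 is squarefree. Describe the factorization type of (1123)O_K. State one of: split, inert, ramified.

remains prime (inert)

165 mod 4 = 1, hence disc K = 165 and O_K = ℤ[(1+√165)/2].
disc(K) = 165 is not divisible by 1123; 1123 is unramified.
(165/1123) = 165^561 mod 1123 = 1122, giving Legendre symbol -1.
d is a non-residue mod p, hence 1123 remains inert in O_K.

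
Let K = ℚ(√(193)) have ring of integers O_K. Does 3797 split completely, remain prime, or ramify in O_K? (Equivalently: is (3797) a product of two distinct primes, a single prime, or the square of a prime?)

splits completely

193 mod 4 = 1, hence disc K = 193 and O_K = ℤ[(1+√193)/2].
Since gcd(3797, 193) = 1 the prime 3797 does not ramify.
Legendre symbol by Euler's criterion: (193/3797) ≡ 193^1898 ≡ 1 (mod 3797), i.e. (193/3797) = 1.
d is a quadratic residue mod p, hence 3797 splits in O_K.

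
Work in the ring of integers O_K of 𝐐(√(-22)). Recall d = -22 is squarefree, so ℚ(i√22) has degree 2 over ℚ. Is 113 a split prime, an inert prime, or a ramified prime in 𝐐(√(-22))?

split

d = -22 ≡ 2 (mod 4), so O_K = ℤ[√-22] and disc(K) = 4d = -88.
113 ∤ -88, so 113 is unramified.
Compute (-22/113) via Euler: 91^((113-1)/2) mod 113 = 1, so (-22/113) = 1.
Legendre symbol 1 ⇒ 113 is split.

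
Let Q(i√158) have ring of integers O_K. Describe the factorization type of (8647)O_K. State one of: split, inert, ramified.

-158 mod 4 = 2, hence disc K = 4·(-158) = -632 and O_K = ℤ[√-158].
Since gcd(8647, -632) = 1 the prime 8647 does not ramify.
Euler's criterion: (-158)^4323 mod 8647 = 1. Thus (-158|8647) = 1.
d is a quadratic residue mod p, hence 8647 splits in O_K.

split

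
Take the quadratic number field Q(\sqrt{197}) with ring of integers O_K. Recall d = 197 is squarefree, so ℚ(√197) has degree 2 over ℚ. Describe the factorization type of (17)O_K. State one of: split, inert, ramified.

remains prime (inert)

Since 197 ≡ 1 mod 4, the ring of integers is ℤ[(1+√197)/2] with discriminant 197.
Since gcd(17, 197) = 1 the prime 17 does not ramify.
(197/17) = 10^8 mod 17 = 16, giving Legendre symbol -1.
d is a non-residue mod p, hence 17 remains inert in O_K.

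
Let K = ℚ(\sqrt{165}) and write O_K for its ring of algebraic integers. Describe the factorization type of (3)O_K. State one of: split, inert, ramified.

Since 165 ≡ 1 mod 4, the ring of integers is ℤ[(1+√165)/2] with discriminant 165.
disc(K) = 165 = 3·55, so p = 3 is ramified.

ramified — (3) = 𝔭²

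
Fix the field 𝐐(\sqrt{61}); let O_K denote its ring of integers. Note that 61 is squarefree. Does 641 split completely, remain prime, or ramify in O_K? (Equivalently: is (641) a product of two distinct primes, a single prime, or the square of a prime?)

Since 61 ≡ 1 mod 4, the ring of integers is ℤ[(1+√61)/2] with discriminant 61.
641 ∤ 61, so 641 is unramified.
Euler's criterion: 61^320 mod 641 = 640. Thus (61|641) = -1.
d is a non-residue mod p, hence 641 remains inert in O_K.

p is inert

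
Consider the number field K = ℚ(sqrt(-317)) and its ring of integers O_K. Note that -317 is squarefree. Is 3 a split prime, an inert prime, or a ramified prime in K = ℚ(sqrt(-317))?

3 splits in O_K

d = -317 ≡ 3 (mod 4), so O_K = ℤ[√-317] and disc(K) = 4d = -1268.
disc(K) = -1268 is not divisible by 3; 3 is unramified.
(-317/3) = 1^1 mod 3 = 1, giving Legendre symbol 1.
(-317/3) = 1, so 3 splits.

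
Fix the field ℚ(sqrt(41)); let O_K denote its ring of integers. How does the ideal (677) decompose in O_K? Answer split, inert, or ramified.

d = 41 ≡ 1 (mod 4), so O_K = ℤ[(1+√41)/2] and disc(K) = d = 41.
677 ∤ 41, so 677 is unramified.
Legendre symbol by Euler's criterion: (41/677) ≡ 41^338 ≡ 1 (mod 677), i.e. (41/677) = 1.
d is a quadratic residue mod p, hence 677 splits in O_K.

split — (677) = 𝔭₁𝔭₂ with 𝔭₁ ≠ 𝔭₂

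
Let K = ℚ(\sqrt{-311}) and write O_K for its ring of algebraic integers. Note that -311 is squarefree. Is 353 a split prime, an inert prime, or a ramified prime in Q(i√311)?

d = -311 ≡ 1 (mod 4), so O_K = ℤ[(1+√-311)/2] and disc(K) = d = -311.
Since gcd(353, -311) = 1 the prime 353 does not ramify.
Euler's criterion: (-311)^176 mod 353 = 1. Thus (-311|353) = 1.
Legendre symbol 1 ⇒ 353 is split.

p splits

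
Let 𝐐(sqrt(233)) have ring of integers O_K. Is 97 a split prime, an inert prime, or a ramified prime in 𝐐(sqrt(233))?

Since 233 ≡ 1 mod 4, the ring of integers is ℤ[(1+√233)/2] with discriminant 233.
Since gcd(97, 233) = 1 the prime 97 does not ramify.
(233/97) = 39^48 mod 97 = 96, giving Legendre symbol -1.
d is a non-residue mod p, hence 97 remains inert in O_K.

remains prime (inert)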